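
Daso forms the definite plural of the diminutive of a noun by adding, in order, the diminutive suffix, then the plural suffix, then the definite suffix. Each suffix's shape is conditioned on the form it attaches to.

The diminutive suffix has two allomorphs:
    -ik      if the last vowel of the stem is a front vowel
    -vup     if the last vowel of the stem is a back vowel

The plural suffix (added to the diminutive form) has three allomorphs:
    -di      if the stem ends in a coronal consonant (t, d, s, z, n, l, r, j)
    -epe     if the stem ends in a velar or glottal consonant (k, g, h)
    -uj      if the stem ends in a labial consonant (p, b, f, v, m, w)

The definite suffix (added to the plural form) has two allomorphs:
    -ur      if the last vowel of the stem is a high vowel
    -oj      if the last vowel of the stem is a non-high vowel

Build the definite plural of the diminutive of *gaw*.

gawvupujur

Since the last vowel of *gaw* is /a/ (a back vowel), it takes -vup, giving *gawvup*.
The diminutive form *gawvup*: final consonant = /p/, labial → -uj → *gawvupuj*.
Since the last vowel of the plural form *gawvupuj* is /u/ (a high vowel), it takes -ur, giving *gawvupujur*.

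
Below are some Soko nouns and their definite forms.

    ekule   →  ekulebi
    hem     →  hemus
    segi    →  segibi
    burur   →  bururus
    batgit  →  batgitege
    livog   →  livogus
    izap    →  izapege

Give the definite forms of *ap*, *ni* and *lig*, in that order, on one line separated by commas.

Looking at the final sound of each stem: -ege when the stem ends in a voiceless consonant (*batgit*, *izap*); -us when the stem ends in a voiced consonant (*hem*, *burur*, *livog*); -bi when the stem ends in a vowel (*ekule*, *segi*).
*ap* — final sound /p/ (a voiceless consonant) → -ege → *apege*.
The final sound of *ni* is /i/, which is a vowel, so the suffix is -bi, giving *nibi*.
The final sound of *lig* is /g/, which is a voiced consonant, so the suffix is -us, giving *ligus*.

apege, nibi, ligus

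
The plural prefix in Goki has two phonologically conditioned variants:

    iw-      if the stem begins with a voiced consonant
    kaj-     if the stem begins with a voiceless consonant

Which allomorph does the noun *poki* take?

kaj-

*poki* — first consonant /p/ (voiceless) → kaj-.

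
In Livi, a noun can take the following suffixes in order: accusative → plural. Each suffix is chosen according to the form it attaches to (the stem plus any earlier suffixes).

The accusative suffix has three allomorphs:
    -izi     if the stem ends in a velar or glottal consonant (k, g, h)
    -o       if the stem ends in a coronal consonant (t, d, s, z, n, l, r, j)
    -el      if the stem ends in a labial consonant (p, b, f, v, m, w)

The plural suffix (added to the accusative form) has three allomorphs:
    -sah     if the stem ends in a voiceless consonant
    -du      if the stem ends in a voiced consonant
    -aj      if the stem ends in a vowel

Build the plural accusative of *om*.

The final consonant of *om* is /m/, which is labial, so the accusative suffix is -el, giving *omel*.
Since the final sound of the accusative form *omel* is /l/ (a voiced consonant), it takes -du, giving *omeldu*.

omeldu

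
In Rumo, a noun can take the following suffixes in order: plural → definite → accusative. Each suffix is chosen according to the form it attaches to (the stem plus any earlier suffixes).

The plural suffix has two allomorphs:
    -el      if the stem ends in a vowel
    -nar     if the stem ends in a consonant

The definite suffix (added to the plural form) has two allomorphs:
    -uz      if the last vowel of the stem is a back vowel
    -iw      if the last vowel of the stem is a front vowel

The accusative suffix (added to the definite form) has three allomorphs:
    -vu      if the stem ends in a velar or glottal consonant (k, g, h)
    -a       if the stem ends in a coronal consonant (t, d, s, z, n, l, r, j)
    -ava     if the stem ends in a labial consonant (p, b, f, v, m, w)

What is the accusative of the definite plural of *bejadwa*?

*bejadwa*: final sound = /a/, a vowel → -el → *bejadwael*.
Since the last vowel of the plural form *bejadwael* is /e/ (a front vowel), it takes -iw, giving *bejadwaeliw*.
The definite form *bejadwaeliw*: final consonant = /w/, labial → -ava → *bejadwaeliwava*.

bejadwaeliwava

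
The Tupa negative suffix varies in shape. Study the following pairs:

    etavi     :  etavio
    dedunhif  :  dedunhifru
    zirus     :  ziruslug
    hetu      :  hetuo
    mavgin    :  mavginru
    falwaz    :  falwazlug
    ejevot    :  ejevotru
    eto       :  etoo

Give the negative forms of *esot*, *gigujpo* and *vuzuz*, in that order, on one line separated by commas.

The suffix is conditioned by the final sound: -lug when the stem ends in a sibilant (*zirus*, *falwaz*); -ru when the stem ends in a non-sibilant consonant (*dedunhif*, *mavgin*, *ejevot*); -o when the stem ends in a vowel (*etavi*, *hetu*, *eto*).
The final sound of *esot* is /t/, which is a non-sibilant consonant, so the suffix is -ru, giving *esotru*.
*gigujpo* — final sound /o/ (a vowel) → -o → *gigujpoo*.
*vuzuz*: final sound = /z/, a sibilant → -lug → *vuzuzlug*.

esotru, gigujpoo, vuzuzlug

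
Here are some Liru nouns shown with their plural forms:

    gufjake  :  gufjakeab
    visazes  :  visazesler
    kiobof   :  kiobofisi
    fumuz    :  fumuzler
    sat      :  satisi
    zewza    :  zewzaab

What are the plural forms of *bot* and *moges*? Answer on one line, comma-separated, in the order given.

The pattern is sibilance of the final sound: -ler when the stem ends in a sibilant (*visazes*, *fumuz*); -isi when the stem ends in a non-sibilant consonant (*kiobof*, *sat*); -ab when the stem ends in a vowel (*gufjake*, *zewza*).
Since the final sound of *bot* is /t/ (a non-sibilant consonant), it takes -isi, giving *botisi*.
Since the final sound of *moges* is /s/ (a sibilant), it takes -ler, giving *mogesler*.

botisi, mogesler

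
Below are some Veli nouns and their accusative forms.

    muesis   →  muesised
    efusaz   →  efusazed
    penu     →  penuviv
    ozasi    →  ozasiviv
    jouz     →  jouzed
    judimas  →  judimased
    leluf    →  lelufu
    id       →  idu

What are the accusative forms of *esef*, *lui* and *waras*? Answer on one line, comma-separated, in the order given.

esefu, luiviv, warased

The alternation tracks the final sound of the stem — -ed when the stem ends in a sibilant (*muesis*, *efusaz*, *jouz*, *judimas*); -u when the stem ends in a non-sibilant consonant (*leluf*, *id*); -viv when the stem ends in a vowel (*penu*, *ozasi*).
*esef*: final sound = /f/, a non-sibilant consonant → -u → *esefu*.
*lui*: final sound = /i/, a vowel → -viv → *luiviv*.
The final sound of *waras* is /s/, which is a sibilant, so the suffix is -ed, giving *warased*.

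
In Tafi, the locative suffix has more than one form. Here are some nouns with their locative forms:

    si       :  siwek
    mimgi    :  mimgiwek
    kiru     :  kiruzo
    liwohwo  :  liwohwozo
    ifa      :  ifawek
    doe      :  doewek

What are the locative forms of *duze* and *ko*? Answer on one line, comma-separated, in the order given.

duzewek, kozo

The suffix is conditioned by the last vowel: -zo when the last vowel of the stem is a rounded vowel (*kiru*, *liwohwo*); -wek when the last vowel of the stem is an unrounded vowel (*si*, *mimgi*, *ifa*, *doe*).
The last vowel of *duze* is /e/, which is an unrounded vowel, so the suffix is -wek, giving *duzewek*.
*ko* — last vowel /o/ (a rounded vowel) → -zo → *kozo*.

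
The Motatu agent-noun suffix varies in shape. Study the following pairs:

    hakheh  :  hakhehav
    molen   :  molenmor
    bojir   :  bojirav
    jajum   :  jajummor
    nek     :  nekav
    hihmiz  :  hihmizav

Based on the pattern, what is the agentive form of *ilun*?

ilunmor

The alternation tracks the final consonant of the stem — -mor when the stem ends in a nasal (*molen*, *jajum*); -av when the stem ends in a non-nasal consonant (*hakheh*, *bojir*, *nek*, *hihmiz*).
Since the final consonant of *ilun* is /n/ (a nasal), it takes -mor, giving *ilunmor*.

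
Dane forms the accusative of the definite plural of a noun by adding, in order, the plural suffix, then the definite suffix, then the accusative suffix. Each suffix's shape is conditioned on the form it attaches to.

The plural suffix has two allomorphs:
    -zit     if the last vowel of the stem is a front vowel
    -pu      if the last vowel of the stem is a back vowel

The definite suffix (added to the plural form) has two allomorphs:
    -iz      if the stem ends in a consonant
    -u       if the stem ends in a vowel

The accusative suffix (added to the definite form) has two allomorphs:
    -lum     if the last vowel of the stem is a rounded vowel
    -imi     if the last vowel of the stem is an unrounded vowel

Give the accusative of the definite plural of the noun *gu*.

gupuulum

Since the last vowel of *gu* is /u/ (a back vowel), it takes -pu, giving *gupu*.
The plural form *gupu*: final sound = /u/, a vowel → -u → *gupuu*.
The definite form *gupuu*: last vowel = /u/, a rounded vowel → -lum → *gupuulum*.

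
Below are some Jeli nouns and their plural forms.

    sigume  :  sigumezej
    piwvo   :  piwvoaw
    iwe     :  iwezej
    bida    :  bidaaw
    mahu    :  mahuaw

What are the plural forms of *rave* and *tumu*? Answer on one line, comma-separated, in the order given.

ravezej, tumuaw

Looking at the last vowel of each stem: -zej when the last vowel of the stem is a front vowel (*sigume*, *iwe*); -aw when the last vowel of the stem is a back vowel (*piwvo*, *bida*, *mahu*).
*rave* — last vowel /e/ (a front vowel) → -zej → *ravezej*.
The last vowel of *tumu* is /u/, which is a back vowel, so the suffix is -aw, giving *tumuaw*.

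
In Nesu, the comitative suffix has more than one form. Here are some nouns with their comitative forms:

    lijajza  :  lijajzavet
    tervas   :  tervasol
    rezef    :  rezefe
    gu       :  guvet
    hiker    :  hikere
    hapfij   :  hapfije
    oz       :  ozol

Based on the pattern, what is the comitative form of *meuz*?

The suffix is conditioned by the final sound: -ol when the stem ends in a sibilant (*tervas*, *oz*); -e when the stem ends in a non-sibilant consonant (*rezef*, *hiker*, *hapfij*); -vet when the stem ends in a vowel (*lijajza*, *gu*).
The final sound of *meuz* is /z/, which is a sibilant, so the suffix is -ol, giving *meuzol*.

meuzol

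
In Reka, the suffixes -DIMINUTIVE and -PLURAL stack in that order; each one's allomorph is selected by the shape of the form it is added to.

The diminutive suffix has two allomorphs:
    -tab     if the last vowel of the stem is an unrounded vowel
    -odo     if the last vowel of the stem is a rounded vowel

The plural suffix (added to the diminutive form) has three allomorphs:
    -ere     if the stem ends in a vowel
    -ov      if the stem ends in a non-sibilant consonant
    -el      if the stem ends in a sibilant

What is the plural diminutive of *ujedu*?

The last vowel of *ujedu* is /u/, which is a rounded vowel, so the diminutive suffix is -odo, giving *ujeduodo*.
The final sound of the diminutive form *ujeduodo* is /o/, which is a vowel, so the plural suffix is -ere, giving *ujeduodoere*.

ujeduodoere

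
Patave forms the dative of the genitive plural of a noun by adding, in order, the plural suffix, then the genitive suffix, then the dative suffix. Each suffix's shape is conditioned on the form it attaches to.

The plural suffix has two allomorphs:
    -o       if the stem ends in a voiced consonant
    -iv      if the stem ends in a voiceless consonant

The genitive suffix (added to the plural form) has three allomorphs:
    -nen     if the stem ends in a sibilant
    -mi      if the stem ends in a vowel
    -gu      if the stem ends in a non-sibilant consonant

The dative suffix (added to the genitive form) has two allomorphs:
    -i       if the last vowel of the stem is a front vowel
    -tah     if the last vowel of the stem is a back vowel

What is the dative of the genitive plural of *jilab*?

jilabomii

Since the final consonant of *jilab* is /b/ (voiced), it takes -o, giving *jilabo*.
Since the final sound of the plural form *jilabo* is /o/ (a vowel), it takes -mi, giving *jilabomi*.
Since the last vowel of the genitive form *jilabomi* is /i/ (a front vowel), it takes -i, giving *jilabomii*.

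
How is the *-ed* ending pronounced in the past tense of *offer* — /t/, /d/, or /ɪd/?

The stem *offer* ends in a voiced sound other than /d/.
The -ed suffix is realized as /ɪd/ after /t, d/; as /t/ after other voiceless consonants; and as /d/ after other voiced sounds.
So -ed on *offer* is pronounced /d/.

/d/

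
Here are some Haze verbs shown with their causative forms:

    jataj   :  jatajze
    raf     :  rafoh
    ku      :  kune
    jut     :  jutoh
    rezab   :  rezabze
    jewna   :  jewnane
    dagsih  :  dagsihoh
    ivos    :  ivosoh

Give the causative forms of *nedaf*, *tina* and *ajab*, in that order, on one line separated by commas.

The alternation tracks the final sound of the stem — -oh when the stem ends in a voiceless consonant (*raf*, *jut*, *dagsih*, *ivos*); -ze when the stem ends in a voiced consonant (*jataj*, *rezab*); -ne when the stem ends in a vowel (*ku*, *jewna*).
The final sound of *nedaf* is /f/, which is a voiceless consonant, so the suffix is -oh, giving *nedafoh*.
*tina*: final sound = /a/, a vowel → -ne → *tinane*.
*ajab* — final sound /b/ (a voiced consonant) → -ze → *ajabze*.

nedafoh, tinane, ajabze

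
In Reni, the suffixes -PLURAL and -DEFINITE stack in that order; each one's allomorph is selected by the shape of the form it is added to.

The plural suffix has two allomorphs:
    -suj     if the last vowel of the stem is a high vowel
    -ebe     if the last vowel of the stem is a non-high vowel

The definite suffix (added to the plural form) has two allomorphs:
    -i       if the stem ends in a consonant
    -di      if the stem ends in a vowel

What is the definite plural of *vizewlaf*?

Since the last vowel of *vizewlaf* is /a/ (a non-high vowel), it takes -ebe, giving *vizewlafebe*.
The final sound of the plural form *vizewlafebe* is /e/, which is a vowel, so the definite suffix is -di, giving *vizewlafebedi*.

vizewlafebedi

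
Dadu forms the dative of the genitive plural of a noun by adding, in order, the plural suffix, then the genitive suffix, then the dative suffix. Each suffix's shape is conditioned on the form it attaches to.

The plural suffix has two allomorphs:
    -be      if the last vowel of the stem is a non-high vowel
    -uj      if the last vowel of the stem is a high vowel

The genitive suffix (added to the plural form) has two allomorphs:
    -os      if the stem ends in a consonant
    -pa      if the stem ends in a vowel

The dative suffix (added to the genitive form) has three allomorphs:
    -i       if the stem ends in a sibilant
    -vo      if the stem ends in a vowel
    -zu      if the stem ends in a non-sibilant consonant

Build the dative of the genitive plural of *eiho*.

eihobepavo

The last vowel of *eiho* is /o/, which is a non-high vowel, so the plural suffix is -be, giving *eihobe*.
The final sound of the plural form *eihobe* is /e/, which is a vowel, so the genitive suffix is -pa, giving *eihobepa*.
The final sound of the genitive form *eihobepa* is /a/, which is a vowel, so the dative suffix is -vo, giving *eihobepavo*.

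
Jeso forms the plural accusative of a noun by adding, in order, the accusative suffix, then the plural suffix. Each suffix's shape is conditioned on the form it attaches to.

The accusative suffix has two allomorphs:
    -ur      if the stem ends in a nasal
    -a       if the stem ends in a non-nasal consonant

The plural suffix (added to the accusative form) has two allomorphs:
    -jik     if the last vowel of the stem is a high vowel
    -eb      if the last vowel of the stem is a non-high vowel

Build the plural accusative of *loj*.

The final consonant of *loj* is /j/, which is non-nasal, so the accusative suffix is -a, giving *loja*.
The last vowel of the accusative form *loja* is /a/, which is a non-high vowel, so the plural suffix is -eb, giving *lojaeb*.

lojaeb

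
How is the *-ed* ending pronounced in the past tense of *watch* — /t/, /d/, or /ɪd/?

The stem *watch* ends in a voiceless consonant other than /t/.
The -ed suffix is realized as /ɪd/ after /t, d/; as /t/ after other voiceless consonants; and as /d/ after other voiced sounds.
So -ed on *watch* is pronounced /t/.

/t/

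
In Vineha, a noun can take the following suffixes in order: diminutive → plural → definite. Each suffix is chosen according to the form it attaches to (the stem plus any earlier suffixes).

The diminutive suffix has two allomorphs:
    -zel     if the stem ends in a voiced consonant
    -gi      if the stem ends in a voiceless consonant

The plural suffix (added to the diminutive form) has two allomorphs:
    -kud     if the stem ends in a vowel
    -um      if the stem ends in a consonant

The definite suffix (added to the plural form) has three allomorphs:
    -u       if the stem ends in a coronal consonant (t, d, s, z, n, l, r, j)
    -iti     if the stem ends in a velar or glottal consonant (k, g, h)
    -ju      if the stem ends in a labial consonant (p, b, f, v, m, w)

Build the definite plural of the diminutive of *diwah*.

diwahgikudu

Since the final consonant of *diwah* is /h/ (voiceless), it takes -gi, giving *diwahgi*.
The final sound of the diminutive form *diwahgi* is /i/, which is a vowel, so the plural suffix is -kud, giving *diwahgikud*.
The final consonant of the plural form *diwahgikud* is /d/, which is coronal, so the definite suffix is -u, giving *diwahgikudu*.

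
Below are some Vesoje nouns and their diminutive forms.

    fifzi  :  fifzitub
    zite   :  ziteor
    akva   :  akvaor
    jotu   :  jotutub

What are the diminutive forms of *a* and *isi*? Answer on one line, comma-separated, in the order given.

The pattern is height harmony: -tub when the last vowel of the stem is a high vowel (*fifzi*, *jotu*); -or when the last vowel of the stem is a non-high vowel (*zite*, *akva*).
Since the last vowel of *a* is /a/ (a non-high vowel), it takes -or, giving *aor*.
Since the last vowel of *isi* is /i/ (a high vowel), it takes -tub, giving *isitub*.

aor, isitub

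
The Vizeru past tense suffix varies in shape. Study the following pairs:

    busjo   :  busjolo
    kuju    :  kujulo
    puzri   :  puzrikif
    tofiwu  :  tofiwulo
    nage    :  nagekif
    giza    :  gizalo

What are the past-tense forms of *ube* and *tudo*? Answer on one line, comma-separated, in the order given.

ubekif, tudolo

The suffix is conditioned by the last vowel: -kif when the last vowel of the stem is a front vowel (*puzri*, *nage*); -lo when the last vowel of the stem is a back vowel (*busjo*, *kuju*, *tofiwu*, *giza*).
The last vowel of *ube* is /e/, which is a front vowel, so the suffix is -kif, giving *ubekif*.
The last vowel of *tudo* is /o/, which is a back vowel, so the suffix is -lo, giving *tudolo*.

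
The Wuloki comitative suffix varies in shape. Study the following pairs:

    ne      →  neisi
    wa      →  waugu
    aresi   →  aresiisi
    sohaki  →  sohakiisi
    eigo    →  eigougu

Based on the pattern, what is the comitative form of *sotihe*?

sotiheisi

Looking at the last vowel of each stem: -isi when the last vowel of the stem is a front vowel (*ne*, *aresi*, *sohaki*); -ugu when the last vowel of the stem is a back vowel (*wa*, *eigo*).
*sotihe*: last vowel = /e/, a front vowel → -isi → *sotiheisi*.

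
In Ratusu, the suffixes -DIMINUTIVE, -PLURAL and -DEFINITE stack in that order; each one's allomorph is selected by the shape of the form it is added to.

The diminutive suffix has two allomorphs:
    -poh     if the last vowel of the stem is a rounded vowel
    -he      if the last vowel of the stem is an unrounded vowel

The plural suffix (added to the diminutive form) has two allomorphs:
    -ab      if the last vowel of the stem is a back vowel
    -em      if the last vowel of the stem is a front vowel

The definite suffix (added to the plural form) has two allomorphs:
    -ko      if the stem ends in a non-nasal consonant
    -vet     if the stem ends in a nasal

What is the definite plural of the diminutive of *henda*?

hendaheemvet

Since the last vowel of *henda* is /a/ (an unrounded vowel), it takes -he, giving *hendahe*.
The diminutive form *hendahe*: last vowel = /e/, a front vowel → -em → *hendaheem*.
The final consonant of the plural form *hendaheem* is /m/, which is a nasal, so the definite suffix is -vet, giving *hendaheemvet*.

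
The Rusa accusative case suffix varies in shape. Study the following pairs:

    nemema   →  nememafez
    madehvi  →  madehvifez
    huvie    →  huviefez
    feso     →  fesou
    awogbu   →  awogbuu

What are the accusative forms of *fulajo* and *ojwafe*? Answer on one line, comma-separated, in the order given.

The suffix is conditioned by the last vowel: -u when the last vowel of the stem is a rounded vowel (*feso*, *awogbu*); -fez when the last vowel of the stem is an unrounded vowel (*nemema*, *madehvi*, *huvie*).
*fulajo* — last vowel /o/ (a rounded vowel) → -u → *fulajou*.
Since the last vowel of *ojwafe* is /e/ (an unrounded vowel), it takes -fez, giving *ojwafefez*.

fulajou, ojwafefez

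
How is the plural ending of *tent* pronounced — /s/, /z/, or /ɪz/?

/s/

The stem *tent* ends in a voiceless non-sibilant consonant.
The plural suffix surfaces as /ɪz/ after sibilants, /s/ after other voiceless consonants, and /z/ after other voiced sounds.
So the plural -s on *tent* is pronounced /s/.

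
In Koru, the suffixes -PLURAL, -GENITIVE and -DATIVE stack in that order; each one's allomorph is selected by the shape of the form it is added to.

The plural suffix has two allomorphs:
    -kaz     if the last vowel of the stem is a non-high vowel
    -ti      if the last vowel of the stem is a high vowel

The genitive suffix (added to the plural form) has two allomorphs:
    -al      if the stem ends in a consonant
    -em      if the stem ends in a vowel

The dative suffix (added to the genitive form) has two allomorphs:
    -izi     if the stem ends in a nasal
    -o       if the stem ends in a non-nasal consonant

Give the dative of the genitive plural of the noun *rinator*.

rinatorkazalo

*rinator* — last vowel /o/ (a non-high vowel) → -kaz → *rinatorkaz*.
The plural form *rinatorkaz*: final sound = /z/, a consonant → -al → *rinatorkazal*.
The genitive form *rinatorkazal* — final consonant /l/ (non-nasal) → -o → *rinatorkazalo*.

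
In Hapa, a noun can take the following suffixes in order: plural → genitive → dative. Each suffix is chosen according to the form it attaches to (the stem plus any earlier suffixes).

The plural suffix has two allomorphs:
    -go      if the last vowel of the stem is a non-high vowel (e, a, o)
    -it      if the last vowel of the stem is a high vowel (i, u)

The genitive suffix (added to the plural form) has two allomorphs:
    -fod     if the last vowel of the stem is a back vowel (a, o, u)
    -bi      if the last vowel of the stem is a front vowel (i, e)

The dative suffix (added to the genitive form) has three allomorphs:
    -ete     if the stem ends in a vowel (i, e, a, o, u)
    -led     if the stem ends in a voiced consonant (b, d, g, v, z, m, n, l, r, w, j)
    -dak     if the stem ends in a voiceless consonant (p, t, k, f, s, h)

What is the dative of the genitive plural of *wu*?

wuitbiete

*wu* — last vowel /u/ (a high vowel) → -it → *wuit*.
The plural form *wuit*: last vowel = /i/, a front vowel → -bi → *wuitbi*.
The final sound of the genitive form *wuitbi* is /i/, which is a vowel, so the dative suffix is -ete, giving *wuitbiete*.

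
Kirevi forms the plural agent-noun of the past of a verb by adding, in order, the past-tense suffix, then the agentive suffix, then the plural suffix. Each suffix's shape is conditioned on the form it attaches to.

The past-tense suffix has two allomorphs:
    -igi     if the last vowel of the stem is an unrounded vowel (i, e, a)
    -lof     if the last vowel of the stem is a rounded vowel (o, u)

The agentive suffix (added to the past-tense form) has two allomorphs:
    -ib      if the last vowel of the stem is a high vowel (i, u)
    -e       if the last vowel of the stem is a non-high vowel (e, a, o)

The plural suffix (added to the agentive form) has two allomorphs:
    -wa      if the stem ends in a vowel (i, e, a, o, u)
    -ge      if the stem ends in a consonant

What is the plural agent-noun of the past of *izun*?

The last vowel of *izun* is /u/, which is a rounded vowel, so the past-tense suffix is -lof, giving *izunlof*.
The past-tense form *izunlof*: last vowel = /o/, a non-high vowel → -e → *izunlofe*.
The agentive form *izunlofe* — final sound /e/ (a vowel) → -wa → *izunlofewa*.

izunlofewa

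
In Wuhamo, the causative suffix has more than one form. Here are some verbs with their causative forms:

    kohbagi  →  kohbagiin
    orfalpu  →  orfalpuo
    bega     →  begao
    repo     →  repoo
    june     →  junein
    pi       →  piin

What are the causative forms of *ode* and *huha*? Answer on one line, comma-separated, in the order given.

odein, huhao

The pattern is front/back vowel harmony: -in when the last vowel of the stem is a front vowel (*kohbagi*, *june*, *pi*); -o when the last vowel of the stem is a back vowel (*orfalpu*, *bega*, *repo*).
*ode* — last vowel /e/ (a front vowel) → -in → *odein*.
Since the last vowel of *huha* is /a/ (a back vowel), it takes -o, giving *huhao*.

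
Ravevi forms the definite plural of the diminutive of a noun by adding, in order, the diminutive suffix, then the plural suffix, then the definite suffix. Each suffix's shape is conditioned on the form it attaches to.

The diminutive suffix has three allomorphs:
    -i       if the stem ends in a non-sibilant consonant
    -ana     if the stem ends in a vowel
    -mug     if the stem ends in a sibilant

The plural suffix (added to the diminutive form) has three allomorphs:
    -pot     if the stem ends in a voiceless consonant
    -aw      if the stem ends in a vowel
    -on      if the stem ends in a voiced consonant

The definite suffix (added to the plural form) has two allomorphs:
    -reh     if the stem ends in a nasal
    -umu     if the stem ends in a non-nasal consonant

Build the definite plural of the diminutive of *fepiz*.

fepizmugonreh

*fepiz*: final sound = /z/, a sibilant → -mug → *fepizmug*.
The final sound of the diminutive form *fepizmug* is /g/, which is a voiced consonant, so the plural suffix is -on, giving *fepizmugon*.
The plural form *fepizmugon* — final consonant /n/ (a nasal) → -reh → *fepizmugonreh*.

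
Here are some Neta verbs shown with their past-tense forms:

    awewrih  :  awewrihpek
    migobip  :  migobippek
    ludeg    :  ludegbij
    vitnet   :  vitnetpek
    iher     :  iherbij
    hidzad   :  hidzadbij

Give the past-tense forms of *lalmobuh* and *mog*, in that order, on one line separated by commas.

lalmobuhpek, mogbij

The alternation tracks the final consonant of the stem — -pek when the stem ends in a voiceless consonant (*awewrih*, *migobip*, *vitnet*); -bij when the stem ends in a voiced consonant (*ludeg*, *iher*, *hidzad*).
The final consonant of *lalmobuh* is /h/, which is voiceless, so the suffix is -pek, giving *lalmobuhpek*.
*mog* — final consonant /g/ (voiced) → -bij → *mogbij*.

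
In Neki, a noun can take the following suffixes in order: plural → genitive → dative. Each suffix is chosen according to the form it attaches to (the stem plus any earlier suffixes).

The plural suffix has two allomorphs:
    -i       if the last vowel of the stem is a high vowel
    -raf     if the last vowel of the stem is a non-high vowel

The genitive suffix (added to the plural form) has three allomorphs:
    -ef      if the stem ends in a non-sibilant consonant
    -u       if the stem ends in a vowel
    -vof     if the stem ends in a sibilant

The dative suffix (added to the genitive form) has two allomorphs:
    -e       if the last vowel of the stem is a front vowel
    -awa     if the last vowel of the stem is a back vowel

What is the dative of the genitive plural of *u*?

*u*: last vowel = /u/, a high vowel → -i → *ui*.
The plural form *ui*: final sound = /i/, a vowel → -u → *uiu*.
Since the last vowel of the genitive form *uiu* is /u/ (a back vowel), it takes -awa, giving *uiuawa*.

uiuawa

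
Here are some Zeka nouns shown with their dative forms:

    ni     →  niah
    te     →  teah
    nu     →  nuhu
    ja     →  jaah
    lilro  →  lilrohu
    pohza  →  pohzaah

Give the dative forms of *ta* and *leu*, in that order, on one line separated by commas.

The pattern is rounding harmony: -hu when the last vowel of the stem is a rounded vowel (*nu*, *lilro*); -ah when the last vowel of the stem is an unrounded vowel (*ni*, *te*, *ja*, *pohza*).
Since the last vowel of *ta* is /a/ (an unrounded vowel), it takes -ah, giving *taah*.
Since the last vowel of *leu* is /u/ (a rounded vowel), it takes -hu, giving *leuhu*.

taah, leuhu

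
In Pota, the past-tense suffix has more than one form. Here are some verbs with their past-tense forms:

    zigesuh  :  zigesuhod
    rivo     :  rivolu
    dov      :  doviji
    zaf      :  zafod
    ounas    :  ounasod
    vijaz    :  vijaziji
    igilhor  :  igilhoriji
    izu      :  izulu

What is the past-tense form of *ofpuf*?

The alternation tracks the final sound of the stem — -od when the stem ends in a voiceless consonant (*zigesuh*, *zaf*, *ounas*); -iji when the stem ends in a voiced consonant (*dov*, *vijaz*, *igilhor*); -lu when the stem ends in a vowel (*rivo*, *izu*).
*ofpuf*: final sound = /f/, a voiceless consonant → -od → *ofpufod*.

ofpufod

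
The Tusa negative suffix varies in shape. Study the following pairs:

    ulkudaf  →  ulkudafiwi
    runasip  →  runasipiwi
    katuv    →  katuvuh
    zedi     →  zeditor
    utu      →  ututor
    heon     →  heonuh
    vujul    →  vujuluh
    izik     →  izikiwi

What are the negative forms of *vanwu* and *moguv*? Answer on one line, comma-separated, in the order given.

The suffix is conditioned by the final sound: -iwi when the stem ends in a voiceless consonant (*ulkudaf*, *runasip*, *izik*); -uh when the stem ends in a voiced consonant (*katuv*, *heon*, *vujul*); -tor when the stem ends in a vowel (*zedi*, *utu*).
The final sound of *vanwu* is /u/, which is a vowel, so the suffix is -tor, giving *vanwutor*.
*moguv*: final sound = /v/, a voiced consonant → -uh → *moguvuh*.

vanwutor, moguvuh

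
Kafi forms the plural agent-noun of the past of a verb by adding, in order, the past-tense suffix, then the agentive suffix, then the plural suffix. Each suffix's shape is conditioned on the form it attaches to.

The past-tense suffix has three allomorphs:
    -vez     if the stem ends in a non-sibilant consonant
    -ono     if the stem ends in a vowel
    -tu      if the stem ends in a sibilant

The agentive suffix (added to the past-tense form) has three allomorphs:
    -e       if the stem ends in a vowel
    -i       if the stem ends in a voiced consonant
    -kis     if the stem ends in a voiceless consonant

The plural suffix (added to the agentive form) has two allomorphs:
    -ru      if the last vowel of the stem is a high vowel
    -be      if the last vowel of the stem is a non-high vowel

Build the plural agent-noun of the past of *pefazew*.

pefazewveziru

*pefazew*: final sound = /w/, a non-sibilant consonant → -vez → *pefazewvez*.
The past-tense form *pefazewvez* — final sound /z/ (a voiced consonant) → -i → *pefazewvezi*.
The last vowel of the agentive form *pefazewvezi* is /i/, which is a high vowel, so the plural suffix is -ru, giving *pefazewveziru*.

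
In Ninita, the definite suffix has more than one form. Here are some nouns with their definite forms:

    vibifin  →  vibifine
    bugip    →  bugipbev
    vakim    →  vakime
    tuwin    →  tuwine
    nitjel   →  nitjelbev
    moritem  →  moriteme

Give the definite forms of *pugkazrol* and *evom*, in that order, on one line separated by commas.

pugkazrolbev, evome

The alternation tracks the final consonant of the stem — -e when the stem ends in a nasal (*vibifin*, *vakim*, *tuwin*, *moritem*); -bev when the stem ends in a non-nasal consonant (*bugip*, *nitjel*).
The final consonant of *pugkazrol* is /l/, which is non-nasal, so the suffix is -bev, giving *pugkazrolbev*.
*evom* — final consonant /m/ (a nasal) → -e → *evome*.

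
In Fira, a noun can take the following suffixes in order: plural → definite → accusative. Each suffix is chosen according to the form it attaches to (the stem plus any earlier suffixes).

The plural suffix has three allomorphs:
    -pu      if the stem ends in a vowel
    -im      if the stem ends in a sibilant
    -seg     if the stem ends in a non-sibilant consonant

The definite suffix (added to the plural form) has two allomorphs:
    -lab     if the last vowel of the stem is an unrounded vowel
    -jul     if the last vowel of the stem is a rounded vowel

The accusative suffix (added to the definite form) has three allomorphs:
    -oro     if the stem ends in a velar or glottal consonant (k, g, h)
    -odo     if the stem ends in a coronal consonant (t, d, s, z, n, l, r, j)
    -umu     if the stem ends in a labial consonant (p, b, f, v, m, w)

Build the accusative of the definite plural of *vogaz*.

vogazimlabumu

*vogaz*: final sound = /z/, a sibilant → -im → *vogazim*.
The plural form *vogazim* — last vowel /i/ (an unrounded vowel) → -lab → *vogazimlab*.
The definite form *vogazimlab* — final consonant /b/ (labial) → -umu → *vogazimlabumu*.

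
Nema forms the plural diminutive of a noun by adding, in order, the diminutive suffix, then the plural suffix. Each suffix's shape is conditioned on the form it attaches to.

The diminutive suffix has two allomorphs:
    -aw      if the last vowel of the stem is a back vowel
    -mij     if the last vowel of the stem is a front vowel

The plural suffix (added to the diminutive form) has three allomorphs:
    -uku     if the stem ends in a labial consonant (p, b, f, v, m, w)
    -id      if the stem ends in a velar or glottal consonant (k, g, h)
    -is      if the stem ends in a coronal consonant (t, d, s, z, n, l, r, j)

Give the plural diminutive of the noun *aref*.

Since the last vowel of *aref* is /e/ (a front vowel), it takes -mij, giving *arefmij*.
The diminutive form *arefmij* — final consonant /j/ (coronal) → -is → *arefmijis*.

arefmijis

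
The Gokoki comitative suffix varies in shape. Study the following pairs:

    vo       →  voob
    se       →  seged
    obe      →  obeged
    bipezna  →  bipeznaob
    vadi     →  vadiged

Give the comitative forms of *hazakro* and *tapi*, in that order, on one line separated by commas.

hazakroob, tapiged

Looking at the last vowel of each stem: -ged when the last vowel of the stem is a front vowel (*se*, *obe*, *vadi*); -ob when the last vowel of the stem is a back vowel (*vo*, *bipezna*).
Since the last vowel of *hazakro* is /o/ (a back vowel), it takes -ob, giving *hazakroob*.
Since the last vowel of *tapi* is /i/ (a front vowel), it takes -ged, giving *tapiged*.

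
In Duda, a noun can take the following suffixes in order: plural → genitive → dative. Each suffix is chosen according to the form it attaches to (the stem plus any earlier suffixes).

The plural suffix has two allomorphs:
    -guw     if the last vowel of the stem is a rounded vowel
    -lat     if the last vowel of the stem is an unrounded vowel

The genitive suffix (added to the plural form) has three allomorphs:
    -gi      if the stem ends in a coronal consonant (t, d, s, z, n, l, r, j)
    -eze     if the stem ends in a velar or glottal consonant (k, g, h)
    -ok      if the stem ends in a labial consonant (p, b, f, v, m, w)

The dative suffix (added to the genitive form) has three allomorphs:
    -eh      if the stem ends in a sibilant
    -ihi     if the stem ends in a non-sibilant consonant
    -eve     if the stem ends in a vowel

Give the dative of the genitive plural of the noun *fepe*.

fepelatgieve

*fepe* — last vowel /e/ (an unrounded vowel) → -lat → *fepelat*.
The plural form *fepelat*: final consonant = /t/, coronal → -gi → *fepelatgi*.
The final sound of the genitive form *fepelatgi* is /i/, which is a vowel, so the dative suffix is -eve, giving *fepelatgieve*.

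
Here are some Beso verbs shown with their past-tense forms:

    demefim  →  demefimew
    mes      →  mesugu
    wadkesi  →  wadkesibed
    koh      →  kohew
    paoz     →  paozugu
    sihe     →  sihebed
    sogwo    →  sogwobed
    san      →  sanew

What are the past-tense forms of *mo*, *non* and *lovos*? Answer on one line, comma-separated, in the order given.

The alternation tracks the final sound of the stem — -ugu when the stem ends in a sibilant (*mes*, *paoz*); -ew when the stem ends in a non-sibilant consonant (*demefim*, *koh*, *san*); -bed when the stem ends in a vowel (*wadkesi*, *sihe*, *sogwo*).
Since the final sound of *mo* is /o/ (a vowel), it takes -bed, giving *mobed*.
Since the final sound of *non* is /n/ (a non-sibilant consonant), it takes -ew, giving *nonew*.
Since the final sound of *lovos* is /s/ (a sibilant), it takes -ugu, giving *lovosugu*.

mobed, nonew, lovosugu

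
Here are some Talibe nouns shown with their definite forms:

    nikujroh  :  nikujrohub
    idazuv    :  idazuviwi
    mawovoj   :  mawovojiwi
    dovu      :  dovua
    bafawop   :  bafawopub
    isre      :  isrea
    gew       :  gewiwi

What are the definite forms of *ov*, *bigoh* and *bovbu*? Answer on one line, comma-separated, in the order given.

oviwi, bigohub, bovbua

Looking at the final sound of each stem: -ub when the stem ends in a voiceless consonant (*nikujroh*, *bafawop*); -iwi when the stem ends in a voiced consonant (*idazuv*, *mawovoj*, *gew*); -a when the stem ends in a vowel (*dovu*, *isre*).
The final sound of *ov* is /v/, which is a voiced consonant, so the suffix is -iwi, giving *oviwi*.
Since the final sound of *bigoh* is /h/ (a voiceless consonant), it takes -ub, giving *bigohub*.
Since the final sound of *bovbu* is /u/ (a vowel), it takes -a, giving *bovbua*.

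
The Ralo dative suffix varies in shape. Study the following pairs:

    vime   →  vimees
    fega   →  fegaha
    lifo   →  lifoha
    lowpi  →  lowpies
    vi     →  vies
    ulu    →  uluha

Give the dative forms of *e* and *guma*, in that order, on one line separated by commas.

ees, gumaha

The suffix is conditioned by the last vowel: -es when the last vowel of the stem is a front vowel (*vime*, *lowpi*, *vi*); -ha when the last vowel of the stem is a back vowel (*fega*, *lifo*, *ulu*).
*e* — last vowel /e/ (a front vowel) → -es → *ees*.
The last vowel of *guma* is /a/, which is a back vowel, so the suffix is -ha, giving *gumaha*.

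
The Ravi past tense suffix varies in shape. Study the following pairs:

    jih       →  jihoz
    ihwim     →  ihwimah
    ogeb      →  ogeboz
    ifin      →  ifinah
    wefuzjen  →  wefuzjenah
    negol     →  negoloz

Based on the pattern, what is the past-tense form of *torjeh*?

The suffix is conditioned by the final consonant: -ah when the stem ends in a nasal (*ihwim*, *ifin*, *wefuzjen*); -oz when the stem ends in a non-nasal consonant (*jih*, *ogeb*, *negol*).
Since the final consonant of *torjeh* is /h/ (non-nasal), it takes -oz, giving *torjehoz*.

torjehoz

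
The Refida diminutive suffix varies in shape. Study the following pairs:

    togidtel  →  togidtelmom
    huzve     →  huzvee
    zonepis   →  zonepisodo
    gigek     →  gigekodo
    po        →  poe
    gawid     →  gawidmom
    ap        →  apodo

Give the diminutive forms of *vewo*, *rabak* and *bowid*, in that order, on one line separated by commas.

vewoe, rabakodo, bowidmom

The suffix is conditioned by the final sound: -odo when the stem ends in a voiceless consonant (*zonepis*, *gigek*, *ap*); -mom when the stem ends in a voiced consonant (*togidtel*, *gawid*); -e when the stem ends in a vowel (*huzve*, *po*).
*vewo*: final sound = /o/, a vowel → -e → *vewoe*.
The final sound of *rabak* is /k/, which is a voiceless consonant, so the suffix is -odo, giving *rabakodo*.
Since the final sound of *bowid* is /d/ (a voiced consonant), it takes -mom, giving *bowidmom*.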